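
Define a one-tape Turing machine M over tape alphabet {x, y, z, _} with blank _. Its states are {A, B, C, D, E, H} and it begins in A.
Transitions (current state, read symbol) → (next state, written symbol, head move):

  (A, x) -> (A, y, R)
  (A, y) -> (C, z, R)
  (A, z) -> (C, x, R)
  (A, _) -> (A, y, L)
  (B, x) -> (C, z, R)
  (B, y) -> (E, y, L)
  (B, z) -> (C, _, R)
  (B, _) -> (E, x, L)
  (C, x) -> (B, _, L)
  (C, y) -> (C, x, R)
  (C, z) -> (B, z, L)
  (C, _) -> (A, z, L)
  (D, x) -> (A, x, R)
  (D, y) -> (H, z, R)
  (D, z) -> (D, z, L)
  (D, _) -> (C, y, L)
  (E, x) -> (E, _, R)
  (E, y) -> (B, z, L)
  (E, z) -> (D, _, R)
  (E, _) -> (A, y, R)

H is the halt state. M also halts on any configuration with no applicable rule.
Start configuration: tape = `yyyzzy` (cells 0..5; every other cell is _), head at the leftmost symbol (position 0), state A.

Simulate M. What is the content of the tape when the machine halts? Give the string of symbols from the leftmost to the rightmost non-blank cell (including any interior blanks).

state=A head=0 tape=[y]yyzzy   (A,y)→(C,z,R)
state=C head=1 tape=z[y]yzzy   (C,y)→(C,x,R)
state=C head=2 tape=zx[y]zzy   (C,y)→(C,x,R)
state=C head=3 tape=zxx[z]zy   (C,z)→(B,z,L)
state=B head=2 tape=zx[x]zzy   (B,x)→(C,z,R)
state=C head=3 tape=zxz[z]zy   (C,z)→(B,z,L)
state=B head=2 tape=zx[z]zzy   (B,z)→(C,_,R)
state=C head=3 tape=zx_[z]zy   (C,z)→(B,z,L)
state=B head=2 tape=zx[_]zzy   (B,_)→(E,x,L)
state=E head=1 tape=z[x]xzzy   (E,x)→(E,_,R)
state=E head=2 tape=z_[x]zzy   (E,x)→(E,_,R)
state=E head=3 tape=z__[z]zy   (E,z)→(D,_,R)
state=D head=4 tape=z___[z]y   (D,z)→(D,z,L)
state=D head=3 tape=z__[_]zy   (D,_)→(C,y,L)
state=C head=2 tape=z_[_]yzy   (C,_)→(A,z,L)
state=A head=1 tape=z[_]zyzy   (A,_)→(A,y,L)
state=A head=0 tape=[z]yzyzy   (A,z)→(C,x,R)
state=C head=1 tape=x[y]zyzy   (C,y)→(C,x,R)
state=C head=2 tape=xx[z]yzy   (C,z)→(B,z,L)
state=B head=1 tape=x[x]zyzy   (B,x)→(C,z,R)
state=C head=2 tape=xz[z]yzy   (C,z)→(B,z,L)
state=B head=1 tape=x[z]zyzy   (B,z)→(C,_,R)
state=C head=2 tape=x_[z]yzy   (C,z)→(B,z,L)
state=B head=1 tape=x[_]zyzy   (B,_)→(E,x,L)
state=E head=0 tape=[x]xzyzy   (E,x)→(E,_,R)
state=E head=1 tape=_[x]zyzy   (E,x)→(E,_,R)
state=E head=2 tape=__[z]yzy   (E,z)→(D,_,R)
state=D head=3 tape=___[y]zy   (D,y)→(H,z,R)
state=H head=4 tape=___z[z]y
The non-blank tape span at halt is zzy.

zzy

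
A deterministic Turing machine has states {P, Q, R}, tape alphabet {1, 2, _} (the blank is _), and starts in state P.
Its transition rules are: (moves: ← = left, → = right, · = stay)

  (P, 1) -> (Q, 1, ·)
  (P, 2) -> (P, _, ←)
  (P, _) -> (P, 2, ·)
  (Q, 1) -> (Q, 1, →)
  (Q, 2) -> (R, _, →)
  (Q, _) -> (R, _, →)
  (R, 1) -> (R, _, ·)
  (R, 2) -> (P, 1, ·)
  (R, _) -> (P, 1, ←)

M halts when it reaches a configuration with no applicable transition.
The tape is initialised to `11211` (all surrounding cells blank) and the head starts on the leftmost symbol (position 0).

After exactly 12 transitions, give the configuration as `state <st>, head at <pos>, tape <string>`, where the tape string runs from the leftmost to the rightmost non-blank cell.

state R, head at 3, tape 11__1

P | [1]1211   read 1 → write 1, move ·, go to Q
Q | [1]1211   read 1 → write 1, move →, go to Q
Q | 1[1]211   read 1 → write 1, move →, go to Q
Q | 11[2]11   read 2 → write _, move →, go to R
R | 11_[1]1   read 1 → write _, move ·, go to R
R | 11_[_]1   read _ → write 1, move ←, go to P
P | 11[_]11   read _ → write 2, move ·, go to P
P | 11[2]11   read 2 → write _, move ←, go to P
P | 1[1]_11   read 1 → write 1, move ·, go to Q
Q | 1[1]_11   read 1 → write 1, move →, go to Q
Q | 11[_]11   read _ → write _, move →, go to R
R | 11_[1]1   read 1 → write _, move ·, go to R
R | 11_[_]1
After 12 steps: state R, head at 3, tape 11__1.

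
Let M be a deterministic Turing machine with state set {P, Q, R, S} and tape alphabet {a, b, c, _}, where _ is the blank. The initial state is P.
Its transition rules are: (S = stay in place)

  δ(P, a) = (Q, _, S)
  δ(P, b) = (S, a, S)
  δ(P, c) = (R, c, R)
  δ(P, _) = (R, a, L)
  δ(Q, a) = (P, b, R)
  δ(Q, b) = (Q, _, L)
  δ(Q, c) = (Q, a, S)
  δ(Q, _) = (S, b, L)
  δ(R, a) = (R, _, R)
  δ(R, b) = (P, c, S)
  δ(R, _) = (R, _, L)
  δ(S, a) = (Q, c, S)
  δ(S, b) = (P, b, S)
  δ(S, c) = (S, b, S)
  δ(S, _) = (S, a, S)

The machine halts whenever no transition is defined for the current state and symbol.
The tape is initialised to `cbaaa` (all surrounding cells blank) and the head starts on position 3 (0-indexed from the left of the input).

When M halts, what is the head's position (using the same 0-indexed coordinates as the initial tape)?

state=P head=3 tape=cba[a]a__   (P,a)→(Q,_,S)
state=Q head=3 tape=cba[_]a__   (Q,_)→(S,b,L)
state=S head=2 tape=cb[a]ba__   (S,a)→(Q,c,S)
state=Q head=2 tape=cb[c]ba__   (Q,c)→(Q,a,S)
state=Q head=2 tape=cb[a]ba__   (Q,a)→(P,b,R)
state=P head=3 tape=cbb[b]a__   (P,b)→(S,a,S)
state=S head=3 tape=cbb[a]a__   (S,a)→(Q,c,S)
state=Q head=3 tape=cbb[c]a__   (Q,c)→(Q,a,S)
state=Q head=3 tape=cbb[a]a__   (Q,a)→(P,b,R)
state=P head=4 tape=cbbb[a]__   (P,a)→(Q,_,S)
state=Q head=4 tape=cbbb[_]__   (Q,_)→(S,b,L)
state=S head=3 tape=cbb[b]b__   (S,b)→(P,b,S)
state=P head=3 tape=cbb[b]b__   (P,b)→(S,a,S)
state=S head=3 tape=cbb[a]b__   (S,a)→(Q,c,S)
state=Q head=3 tape=cbb[c]b__   (Q,c)→(Q,a,S)
state=Q head=3 tape=cbb[a]b__   (Q,a)→(P,b,R)
state=P head=4 tape=cbbb[b]__   (P,b)→(S,a,S)
state=S head=4 tape=cbbb[a]__   (S,a)→(Q,c,S)
state=Q head=4 tape=cbbb[c]__   (Q,c)→(Q,a,S)
state=Q head=4 tape=cbbb[a]__   (Q,a)→(P,b,R)
state=P head=5 tape=cbbbb[_]_   (P,_)→(R,a,L)
state=R head=4 tape=cbbb[b]a_   (R,b)→(P,c,S)
state=P head=4 tape=cbbb[c]a_   (P,c)→(R,c,R)
state=R head=5 tape=cbbbc[a]_   (R,a)→(R,_,R)
state=R head=6 tape=cbbbc_[_]   (R,_)→(R,_,L)
state=R head=5 tape=cbbbc[_]_   (R,_)→(R,_,L)
state=R head=4 tape=cbbb[c]__
At halt the head is at cell 4.

4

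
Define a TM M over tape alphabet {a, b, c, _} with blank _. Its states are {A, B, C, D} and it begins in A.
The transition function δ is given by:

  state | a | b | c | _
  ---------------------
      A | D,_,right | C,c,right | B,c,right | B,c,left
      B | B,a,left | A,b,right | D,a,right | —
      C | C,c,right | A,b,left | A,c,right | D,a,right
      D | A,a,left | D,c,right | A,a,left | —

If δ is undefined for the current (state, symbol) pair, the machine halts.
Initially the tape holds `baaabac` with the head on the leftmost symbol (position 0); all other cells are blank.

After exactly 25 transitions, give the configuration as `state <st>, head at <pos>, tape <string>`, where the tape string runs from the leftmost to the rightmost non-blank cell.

A | [b]aaabac   read b → write c, move right, go to C
C | c[a]aabac   read a → write c, move right, go to C
C | cc[a]abac   read a → write c, move right, go to C
C | ccc[a]bac   read a → write c, move right, go to C
C | cccc[b]ac   read b → write b, move left, go to A
A | ccc[c]bac   read c → write c, move right, go to B
B | cccc[b]ac   read b → write b, move right, go to A
A | ccccb[a]c   read a → write _, move right, go to D
D | ccccb_[c]   read c → write a, move left, go to A
A | ccccb[_]a   read _ → write c, move left, go to B
B | cccc[b]ca   read b → write b, move right, go to A
A | ccccb[c]a   read c → write c, move right, go to B
B | ccccbc[a]   read a → write a, move left, go to B
B | ccccb[c]a   read c → write a, move right, go to D
D | ccccba[a]   read a → write a, move left, go to A
A | ccccb[a]a   read a → write _, move right, go to D
D | ccccb_[a]   read a → write a, move left, go to A
A | ccccb[_]a   read _ → write c, move left, go to B
B | cccc[b]ca   read b → write b, move right, go to A
A | ccccb[c]a   read c → write c, move right, go to B
B | ccccbc[a]   read a → write a, move left, go to B
B | ccccb[c]a   read c → write a, move right, go to D
D | ccccba[a]   read a → write a, move left, go to A
A | ccccb[a]a   read a → write _, move right, go to D
D | ccccb_[a]   read a → write a, move left, go to A
A | ccccb[_]a
After 25 steps: state A, head at 5, tape ccccb_a.

state A, head at 5, tape ccccb_a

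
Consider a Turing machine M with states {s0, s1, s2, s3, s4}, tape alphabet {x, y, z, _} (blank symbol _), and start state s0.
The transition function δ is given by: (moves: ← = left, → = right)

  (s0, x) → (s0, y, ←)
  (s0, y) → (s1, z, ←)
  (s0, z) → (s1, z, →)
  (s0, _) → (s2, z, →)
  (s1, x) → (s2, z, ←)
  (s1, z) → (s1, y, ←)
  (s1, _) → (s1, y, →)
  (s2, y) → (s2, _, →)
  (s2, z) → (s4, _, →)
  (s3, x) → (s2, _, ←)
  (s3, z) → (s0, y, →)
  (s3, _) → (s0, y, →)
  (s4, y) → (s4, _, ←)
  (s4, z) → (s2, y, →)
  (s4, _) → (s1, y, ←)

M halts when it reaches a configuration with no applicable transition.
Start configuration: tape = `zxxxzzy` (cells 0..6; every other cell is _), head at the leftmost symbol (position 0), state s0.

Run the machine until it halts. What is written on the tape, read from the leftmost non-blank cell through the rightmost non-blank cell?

state=s0 head=0 tape=[z]xxxzzy   (s0,z)→(s1,z,→)
state=s1 head=1 tape=z[x]xxzzy   (s1,x)→(s2,z,←)
state=s2 head=0 tape=[z]zxxzzy   (s2,z)→(s4,_,→)
state=s4 head=1 tape=_[z]xxzzy   (s4,z)→(s2,y,→)
state=s2 head=2 tape=_y[x]xzzy
The non-blank tape span at halt is yxxzzy.

yxxzzy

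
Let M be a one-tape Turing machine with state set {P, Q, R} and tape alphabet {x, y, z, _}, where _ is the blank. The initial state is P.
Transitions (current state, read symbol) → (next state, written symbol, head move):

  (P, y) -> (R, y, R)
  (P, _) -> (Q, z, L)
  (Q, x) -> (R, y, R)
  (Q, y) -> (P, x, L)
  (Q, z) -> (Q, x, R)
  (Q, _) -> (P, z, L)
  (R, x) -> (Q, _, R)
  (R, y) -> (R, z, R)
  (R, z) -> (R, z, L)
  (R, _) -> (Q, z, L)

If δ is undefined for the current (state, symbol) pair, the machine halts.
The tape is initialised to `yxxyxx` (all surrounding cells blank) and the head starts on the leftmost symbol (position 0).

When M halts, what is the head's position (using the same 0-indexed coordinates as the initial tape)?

6

state=P head=0 tape=[y]xxyxx__   (P,y)→(R,y,R)
state=R head=1 tape=y[x]xyxx__   (R,x)→(Q,_,R)
state=Q head=2 tape=y_[x]yxx__   (Q,x)→(R,y,R)
state=R head=3 tape=y_y[y]xx__   (R,y)→(R,z,R)
state=R head=4 tape=y_yz[x]x__   (R,x)→(Q,_,R)
state=Q head=5 tape=y_yz_[x]__   (Q,x)→(R,y,R)
state=R head=6 tape=y_yz_y[_]_   (R,_)→(Q,z,L)
state=Q head=5 tape=y_yz_[y]z_   (Q,y)→(P,x,L)
state=P head=4 tape=y_yz[_]xz_   (P,_)→(Q,z,L)
state=Q head=3 tape=y_y[z]zxz_   (Q,z)→(Q,x,R)
state=Q head=4 tape=y_yx[z]xz_   (Q,z)→(Q,x,R)
state=Q head=5 tape=y_yxx[x]z_   (Q,x)→(R,y,R)
state=R head=6 tape=y_yxxy[z]_   (R,z)→(R,z,L)
state=R head=5 tape=y_yxx[y]z_   (R,y)→(R,z,R)
state=R head=6 tape=y_yxxz[z]_   (R,z)→(R,z,L)
state=R head=5 tape=y_yxx[z]z_   (R,z)→(R,z,L)
state=R head=4 tape=y_yx[x]zz_   (R,x)→(Q,_,R)
state=Q head=5 tape=y_yx_[z]z_   (Q,z)→(Q,x,R)
state=Q head=6 tape=y_yx_x[z]_   (Q,z)→(Q,x,R)
state=Q head=7 tape=y_yx_xx[_]   (Q,_)→(P,z,L)
state=P head=6 tape=y_yx_x[x]z
At halt the head is at cell 6.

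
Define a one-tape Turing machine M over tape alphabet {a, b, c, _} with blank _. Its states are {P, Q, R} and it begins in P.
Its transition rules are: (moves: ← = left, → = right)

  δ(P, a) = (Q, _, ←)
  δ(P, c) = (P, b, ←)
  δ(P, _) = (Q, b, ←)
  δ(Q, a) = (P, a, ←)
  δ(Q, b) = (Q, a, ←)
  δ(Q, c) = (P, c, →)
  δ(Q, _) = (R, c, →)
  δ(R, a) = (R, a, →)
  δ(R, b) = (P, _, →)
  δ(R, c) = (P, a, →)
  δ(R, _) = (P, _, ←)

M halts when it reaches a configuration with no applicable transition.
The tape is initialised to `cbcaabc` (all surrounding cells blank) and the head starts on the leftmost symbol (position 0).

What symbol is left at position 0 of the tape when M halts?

b

P | __[c]bcaabc   read c → write b, move ←, go to P
P | _[_]bbcaabc   read _ → write b, move ←, go to Q
Q | [_]bbbcaabc   read _ → write c, move →, go to R
R | c[b]bbcaabc   read b → write _, move →, go to P
P | c_[b]bcaabc
Cell 0 holds b when M halts.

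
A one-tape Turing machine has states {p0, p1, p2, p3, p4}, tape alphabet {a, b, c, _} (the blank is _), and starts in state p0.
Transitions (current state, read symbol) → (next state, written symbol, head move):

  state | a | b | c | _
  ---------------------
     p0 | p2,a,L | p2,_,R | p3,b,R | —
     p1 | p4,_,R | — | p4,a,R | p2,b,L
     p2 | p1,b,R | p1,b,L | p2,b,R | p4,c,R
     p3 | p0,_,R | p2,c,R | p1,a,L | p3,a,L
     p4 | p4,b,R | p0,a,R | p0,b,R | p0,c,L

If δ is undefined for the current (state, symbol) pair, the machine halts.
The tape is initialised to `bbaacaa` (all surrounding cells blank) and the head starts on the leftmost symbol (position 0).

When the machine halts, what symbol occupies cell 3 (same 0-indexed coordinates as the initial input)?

b

p0 | _[b]baacaa   read b → write _, move R, go to p2
p2 | __[b]aacaa   read b → write b, move L, go to p1
p1 | _[_]baacaa   read _ → write b, move L, go to p2
p2 | [_]bbaacaa   read _ → write c, move R, go to p4
p4 | c[b]baacaa   read b → write a, move R, go to p0
p0 | ca[b]aacaa   read b → write _, move R, go to p2
p2 | ca_[a]acaa   read a → write b, move R, go to p1
p1 | ca_b[a]caa   read a → write _, move R, go to p4
p4 | ca_b_[c]aa   read c → write b, move R, go to p0
p0 | ca_b_b[a]a   read a → write a, move L, go to p2
p2 | ca_b_[b]aa   read b → write b, move L, go to p1
p1 | ca_b[_]baa   read _ → write b, move L, go to p2
p2 | ca_[b]bbaa   read b → write b, move L, go to p1
p1 | ca[_]bbbaa   read _ → write b, move L, go to p2
p2 | c[a]bbbbaa   read a → write b, move R, go to p1
p1 | cb[b]bbbaa
Cell 3 holds b when M halts.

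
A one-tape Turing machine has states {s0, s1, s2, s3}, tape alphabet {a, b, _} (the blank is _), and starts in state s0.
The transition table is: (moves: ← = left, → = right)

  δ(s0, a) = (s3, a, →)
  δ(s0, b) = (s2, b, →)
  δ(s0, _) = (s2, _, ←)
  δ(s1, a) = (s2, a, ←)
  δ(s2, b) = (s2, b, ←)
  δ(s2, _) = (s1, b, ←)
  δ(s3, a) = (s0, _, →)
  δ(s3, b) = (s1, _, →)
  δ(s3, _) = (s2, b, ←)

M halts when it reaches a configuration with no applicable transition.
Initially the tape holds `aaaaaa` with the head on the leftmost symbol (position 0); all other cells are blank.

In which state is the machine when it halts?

s1

s0 | __[a]aaaaa_   read a → write a, move →, go to s3
s3 | __a[a]aaaa_   read a → write _, move →, go to s0
s0 | __a_[a]aaa_   read a → write a, move →, go to s3
s3 | __a_a[a]aa_   read a → write _, move →, go to s0
s0 | __a_a_[a]a_   read a → write a, move →, go to s3
s3 | __a_a_a[a]_   read a → write _, move →, go to s0
s0 | __a_a_a_[_]   read _ → write _, move ←, go to s2
s2 | __a_a_a[_]_   read _ → write b, move ←, go to s1
s1 | __a_a_[a]b_   read a → write a, move ←, go to s2
s2 | __a_a[_]ab_   read _ → write b, move ←, go to s1
s1 | __a_[a]bab_   read a → write a, move ←, go to s2
s2 | __a[_]abab_   read _ → write b, move ←, go to s1
s1 | __[a]babab_   read a → write a, move ←, go to s2
s2 | _[_]ababab_   read _ → write b, move ←, go to s1
s1 | [_]bababab_
No transition is defined for (s1, _); M halts in state s1.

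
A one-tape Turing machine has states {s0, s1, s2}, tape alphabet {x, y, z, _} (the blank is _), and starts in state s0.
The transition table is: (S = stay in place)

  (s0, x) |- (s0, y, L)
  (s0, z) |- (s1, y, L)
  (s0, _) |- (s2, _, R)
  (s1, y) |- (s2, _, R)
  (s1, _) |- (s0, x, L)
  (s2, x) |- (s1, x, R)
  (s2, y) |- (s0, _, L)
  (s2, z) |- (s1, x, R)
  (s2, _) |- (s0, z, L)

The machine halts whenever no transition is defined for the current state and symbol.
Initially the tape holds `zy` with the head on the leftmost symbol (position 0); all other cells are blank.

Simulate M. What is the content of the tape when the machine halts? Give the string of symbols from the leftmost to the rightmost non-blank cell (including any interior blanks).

x_xx

s0 | __[z]y_   read z → write y, move L, go to s1
s1 | _[_]yy_   read _ → write x, move L, go to s0
s0 | [_]xyy_   read _ → write _, move R, go to s2
s2 | _[x]yy_   read x → write x, move R, go to s1
s1 | _x[y]y_   read y → write _, move R, go to s2
s2 | _x_[y]_   read y → write _, move L, go to s0
s0 | _x[_]__   read _ → write _, move R, go to s2
s2 | _x_[_]_   read _ → write z, move L, go to s0
s0 | _x[_]z_   read _ → write _, move R, go to s2
s2 | _x_[z]_   read z → write x, move R, go to s1
s1 | _x_x[_]   read _ → write x, move L, go to s0
s0 | _x_[x]x   read x → write y, move L, go to s0
s0 | _x[_]yx   read _ → write _, move R, go to s2
s2 | _x_[y]x   read y → write _, move L, go to s0
s0 | _x[_]_x   read _ → write _, move R, go to s2
s2 | _x_[_]x   read _ → write z, move L, go to s0
s0 | _x[_]zx   read _ → write _, move R, go to s2
s2 | _x_[z]x   read z → write x, move R, go to s1
s1 | _x_x[x]
The non-blank tape span at halt is x_xx.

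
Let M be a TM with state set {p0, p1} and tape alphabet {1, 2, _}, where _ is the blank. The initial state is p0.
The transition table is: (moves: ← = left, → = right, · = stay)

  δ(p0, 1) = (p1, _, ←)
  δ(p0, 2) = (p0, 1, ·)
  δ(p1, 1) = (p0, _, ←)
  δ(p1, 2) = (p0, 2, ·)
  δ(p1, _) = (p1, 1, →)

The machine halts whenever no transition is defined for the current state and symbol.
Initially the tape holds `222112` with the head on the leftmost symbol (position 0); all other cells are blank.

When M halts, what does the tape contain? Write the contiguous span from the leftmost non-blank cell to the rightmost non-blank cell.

p0 | ____[2]22112   read 2 → write 1, move ·, go to p0
p0 | ____[1]22112   read 1 → write _, move ←, go to p1
p1 | ___[_]_22112   read _ → write 1, move →, go to p1
p1 | ___1[_]22112   read _ → write 1, move →, go to p1
p1 | ___11[2]2112   read 2 → write 2, move ·, go to p0
p0 | ___11[2]2112   read 2 → write 1, move ·, go to p0
p0 | ___11[1]2112   read 1 → write _, move ←, go to p1
p1 | ___1[1]_2112   read 1 → write _, move ←, go to p0
p0 | ___[1]__2112   read 1 → write _, move ←, go to p1
p1 | __[_]___2112   read _ → write 1, move →, go to p1
p1 | __1[_]__2112   read _ → write 1, move →, go to p1
p1 | __11[_]_2112   read _ → write 1, move →, go to p1
p1 | __111[_]2112   read _ → write 1, move →, go to p1
p1 | __1111[2]112   read 2 → write 2, move ·, go to p0
p0 | __1111[2]112   read 2 → write 1, move ·, go to p0
p0 | __1111[1]112   read 1 → write _, move ←, go to p1
p1 | __111[1]_112   read 1 → write _, move ←, go to p0
p0 | __11[1]__112   read 1 → write _, move ←, go to p1
p1 | __1[1]___112   read 1 → write _, move ←, go to p0
p0 | __[1]____112   read 1 → write _, move ←, go to p1
p1 | _[_]_____112   read _ → write 1, move →, go to p1
p1 | _1[_]____112   read _ → write 1, move →, go to p1
p1 | _11[_]___112   read _ → write 1, move →, go to p1
p1 | _111[_]__112   read _ → write 1, move →, go to p1
p1 | _1111[_]_112   read _ → write 1, move →, go to p1
p1 | _11111[_]112   read _ → write 1, move →, go to p1
p1 | _111111[1]12   read 1 → write _, move ←, go to p0
p0 | _11111[1]_12   read 1 → write _, move ←, go to p1
p1 | _1111[1]__12   read 1 → write _, move ←, go to p0
p0 | _111[1]___12   read 1 → write _, move ←, go to p1
p1 | _11[1]____12   read 1 → write _, move ←, go to p0
p0 | _1[1]_____12   read 1 → write _, move ←, go to p1
p1 | _[1]______12   read 1 → write _, move ←, go to p0
p0 | [_]_______12
The non-blank tape span at halt is 12.

12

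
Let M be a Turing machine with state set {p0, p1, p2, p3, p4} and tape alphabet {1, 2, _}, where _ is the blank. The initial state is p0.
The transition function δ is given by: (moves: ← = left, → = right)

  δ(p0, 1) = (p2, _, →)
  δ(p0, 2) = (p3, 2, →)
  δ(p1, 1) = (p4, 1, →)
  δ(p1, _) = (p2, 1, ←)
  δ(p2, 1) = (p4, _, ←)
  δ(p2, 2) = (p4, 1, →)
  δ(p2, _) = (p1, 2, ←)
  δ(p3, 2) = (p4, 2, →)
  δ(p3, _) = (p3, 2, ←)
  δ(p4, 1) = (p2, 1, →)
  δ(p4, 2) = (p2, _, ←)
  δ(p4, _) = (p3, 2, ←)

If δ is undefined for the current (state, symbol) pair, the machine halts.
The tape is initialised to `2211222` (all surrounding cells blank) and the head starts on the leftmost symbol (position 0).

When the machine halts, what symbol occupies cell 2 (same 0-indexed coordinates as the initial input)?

p0 | [2]211222   read 2 → write 2, move →, go to p3
p3 | 2[2]11222   read 2 → write 2, move →, go to p4
p4 | 22[1]1222   read 1 → write 1, move →, go to p2
p2 | 221[1]222   read 1 → write _, move ←, go to p4
p4 | 22[1]_222   read 1 → write 1, move →, go to p2
p2 | 221[_]222   read _ → write 2, move ←, go to p1
p1 | 22[1]2222   read 1 → write 1, move →, go to p4
p4 | 221[2]222   read 2 → write _, move ←, go to p2
p2 | 22[1]_222   read 1 → write _, move ←, go to p4
p4 | 2[2]__222   read 2 → write _, move ←, go to p2
p2 | [2]___222   read 2 → write 1, move →, go to p4
p4 | 1[_]__222   read _ → write 2, move ←, go to p3
p3 | [1]2__222
Cell 2 holds _ when M halts.

_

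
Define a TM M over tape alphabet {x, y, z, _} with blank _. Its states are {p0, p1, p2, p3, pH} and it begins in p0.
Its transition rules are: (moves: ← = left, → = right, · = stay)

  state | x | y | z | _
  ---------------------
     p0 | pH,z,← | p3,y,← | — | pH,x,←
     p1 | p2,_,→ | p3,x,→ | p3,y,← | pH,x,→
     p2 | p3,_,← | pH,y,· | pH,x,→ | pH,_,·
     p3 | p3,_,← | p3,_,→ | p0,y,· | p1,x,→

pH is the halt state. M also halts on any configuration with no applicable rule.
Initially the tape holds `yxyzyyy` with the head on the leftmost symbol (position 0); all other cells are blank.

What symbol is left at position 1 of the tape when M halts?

p0 | __[y]xyzyyy   read y → write y, move ←, go to p3
p3 | _[_]yxyzyyy   read _ → write x, move →, go to p1
p1 | _x[y]xyzyyy   read y → write x, move →, go to p3
p3 | _xx[x]yzyyy   read x → write _, move ←, go to p3
p3 | _x[x]_yzyyy   read x → write _, move ←, go to p3
p3 | _[x]__yzyyy   read x → write _, move ←, go to p3
p3 | [_]___yzyyy   read _ → write x, move →, go to p1
p1 | x[_]__yzyyy   read _ → write x, move →, go to pH
pH | xx[_]_yzyyy
Cell 1 holds _ when M halts.

_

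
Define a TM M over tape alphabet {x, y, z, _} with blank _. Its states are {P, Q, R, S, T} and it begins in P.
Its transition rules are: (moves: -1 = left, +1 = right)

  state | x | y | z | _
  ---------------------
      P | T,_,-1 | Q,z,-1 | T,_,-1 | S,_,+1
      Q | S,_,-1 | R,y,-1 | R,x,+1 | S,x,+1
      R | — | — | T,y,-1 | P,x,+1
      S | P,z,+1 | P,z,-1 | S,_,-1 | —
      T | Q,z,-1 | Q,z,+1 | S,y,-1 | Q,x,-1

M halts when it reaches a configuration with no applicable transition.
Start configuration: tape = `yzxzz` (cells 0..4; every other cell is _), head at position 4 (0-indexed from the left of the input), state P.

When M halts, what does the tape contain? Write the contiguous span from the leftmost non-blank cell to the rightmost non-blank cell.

zzyy

state=P head=4 tape=__yzxz[z]   (P,z)→(T,_,-1)
state=T head=3 tape=__yzx[z]_   (T,z)→(S,y,-1)
state=S head=2 tape=__yz[x]y_   (S,x)→(P,z,+1)
state=P head=3 tape=__yzz[y]_   (P,y)→(Q,z,-1)
state=Q head=2 tape=__yz[z]z_   (Q,z)→(R,x,+1)
state=R head=3 tape=__yzx[z]_   (R,z)→(T,y,-1)
state=T head=2 tape=__yz[x]y_   (T,x)→(Q,z,-1)
state=Q head=1 tape=__y[z]zy_   (Q,z)→(R,x,+1)
state=R head=2 tape=__yx[z]y_   (R,z)→(T,y,-1)
state=T head=1 tape=__y[x]yy_   (T,x)→(Q,z,-1)
state=Q head=0 tape=__[y]zyy_   (Q,y)→(R,y,-1)
state=R head=-1 tape=_[_]yzyy_   (R,_)→(P,x,+1)
state=P head=0 tape=_x[y]zyy_   (P,y)→(Q,z,-1)
state=Q head=-1 tape=_[x]zzyy_   (Q,x)→(S,_,-1)
state=S head=-2 tape=[_]_zzyy_
The non-blank tape span at halt is zzyy.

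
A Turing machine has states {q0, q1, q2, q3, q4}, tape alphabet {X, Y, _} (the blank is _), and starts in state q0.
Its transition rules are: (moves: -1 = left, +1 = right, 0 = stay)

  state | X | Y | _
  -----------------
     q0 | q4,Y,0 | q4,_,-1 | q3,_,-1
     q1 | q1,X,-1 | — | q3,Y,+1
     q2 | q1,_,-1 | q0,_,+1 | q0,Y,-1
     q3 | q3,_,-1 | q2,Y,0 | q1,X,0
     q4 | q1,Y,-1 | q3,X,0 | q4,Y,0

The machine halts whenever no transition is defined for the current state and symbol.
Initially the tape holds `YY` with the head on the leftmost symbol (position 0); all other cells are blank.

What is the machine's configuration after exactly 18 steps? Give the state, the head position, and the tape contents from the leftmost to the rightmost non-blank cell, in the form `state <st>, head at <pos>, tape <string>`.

state=q0 head=0 tape=____[Y]Y   (q0,Y)→(q4,_,-1)
state=q4 head=-1 tape=___[_]_Y   (q4,_)→(q4,Y,0)
state=q4 head=-1 tape=___[Y]_Y   (q4,Y)→(q3,X,0)
state=q3 head=-1 tape=___[X]_Y   (q3,X)→(q3,_,-1)
state=q3 head=-2 tape=__[_]__Y   (q3,_)→(q1,X,0)
state=q1 head=-2 tape=__[X]__Y   (q1,X)→(q1,X,-1)
state=q1 head=-3 tape=_[_]X__Y   (q1,_)→(q3,Y,+1)
state=q3 head=-2 tape=_Y[X]__Y   (q3,X)→(q3,_,-1)
state=q3 head=-3 tape=_[Y]___Y   (q3,Y)→(q2,Y,0)
state=q2 head=-3 tape=_[Y]___Y   (q2,Y)→(q0,_,+1)
state=q0 head=-2 tape=__[_]__Y   (q0,_)→(q3,_,-1)
state=q3 head=-3 tape=_[_]___Y   (q3,_)→(q1,X,0)
state=q1 head=-3 tape=_[X]___Y   (q1,X)→(q1,X,-1)
state=q1 head=-4 tape=[_]X___Y   (q1,_)→(q3,Y,+1)
state=q3 head=-3 tape=Y[X]___Y   (q3,X)→(q3,_,-1)
state=q3 head=-4 tape=[Y]____Y   (q3,Y)→(q2,Y,0)
state=q2 head=-4 tape=[Y]____Y   (q2,Y)→(q0,_,+1)
state=q0 head=-3 tape=_[_]___Y   (q0,_)→(q3,_,-1)
state=q3 head=-4 tape=[_]____Y
After 18 steps: state q3, head at -4, tape Y.

state q3, head at -4, tape Y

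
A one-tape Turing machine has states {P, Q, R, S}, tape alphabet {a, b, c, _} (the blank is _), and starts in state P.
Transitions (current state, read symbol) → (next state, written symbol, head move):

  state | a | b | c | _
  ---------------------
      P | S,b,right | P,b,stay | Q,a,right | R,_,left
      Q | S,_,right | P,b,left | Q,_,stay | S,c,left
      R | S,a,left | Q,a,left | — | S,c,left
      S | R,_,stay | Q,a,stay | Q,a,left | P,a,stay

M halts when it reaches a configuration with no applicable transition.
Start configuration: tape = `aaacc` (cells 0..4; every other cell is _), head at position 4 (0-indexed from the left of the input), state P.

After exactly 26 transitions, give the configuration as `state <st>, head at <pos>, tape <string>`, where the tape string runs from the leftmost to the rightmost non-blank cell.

P | aaac[c]_   read c → write a, move right, go to Q
Q | aaaca[_]   read _ → write c, move left, go to S
S | aaac[a]c   read a → write _, move stay, go to R
R | aaac[_]c   read _ → write c, move left, go to S
S | aaa[c]cc   read c → write a, move left, go to Q
Q | aa[a]acc   read a → write _, move right, go to S
S | aa_[a]cc   read a → write _, move stay, go to R
R | aa_[_]cc   read _ → write c, move left, go to S
S | aa[_]ccc   read _ → write a, move stay, go to P
P | aa[a]ccc   read a → write b, move right, go to S
S | aab[c]cc   read c → write a, move left, go to Q
Q | aa[b]acc   read b → write b, move left, go to P
P | a[a]bacc   read a → write b, move right, go to S
S | ab[b]acc   read b → write a, move stay, go to Q
Q | ab[a]acc   read a → write _, move right, go to S
S | ab_[a]cc   read a → write _, move stay, go to R
R | ab_[_]cc   read _ → write c, move left, go to S
S | ab[_]ccc   read _ → write a, move stay, go to P
P | ab[a]ccc   read a → write b, move right, go to S
S | abb[c]cc   read c → write a, move left, go to Q
Q | ab[b]acc   read b → write b, move left, go to P
P | a[b]bacc   read b → write b, move stay, go to P
P | a[b]bacc   read b → write b, move stay, go to P
P | a[b]bacc   read b → write b, move stay, go to P
P | a[b]bacc   read b → write b, move stay, go to P
P | a[b]bacc   read b → write b, move stay, go to P
P | a[b]bacc
After 26 steps: state P, head at 1, tape abbacc.

state P, head at 1, tape abbacc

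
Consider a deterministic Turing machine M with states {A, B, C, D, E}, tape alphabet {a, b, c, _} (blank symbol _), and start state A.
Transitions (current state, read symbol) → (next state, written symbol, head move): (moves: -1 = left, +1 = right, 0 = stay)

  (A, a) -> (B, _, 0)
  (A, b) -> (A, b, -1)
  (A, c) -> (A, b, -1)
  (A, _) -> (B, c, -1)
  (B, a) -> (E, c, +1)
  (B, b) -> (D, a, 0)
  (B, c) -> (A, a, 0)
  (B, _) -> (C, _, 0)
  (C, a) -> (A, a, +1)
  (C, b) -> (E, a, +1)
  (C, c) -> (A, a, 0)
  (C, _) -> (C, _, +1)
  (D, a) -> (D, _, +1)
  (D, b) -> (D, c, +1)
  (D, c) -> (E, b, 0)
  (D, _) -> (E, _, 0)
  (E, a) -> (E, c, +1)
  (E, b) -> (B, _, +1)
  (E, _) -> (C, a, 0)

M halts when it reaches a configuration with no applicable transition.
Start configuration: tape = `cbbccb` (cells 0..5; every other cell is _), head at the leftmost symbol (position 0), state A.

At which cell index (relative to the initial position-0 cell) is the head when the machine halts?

state=A head=0 tape=__[c]bbccb__   (A,c)→(A,b,-1)
state=A head=-1 tape=_[_]bbbccb__   (A,_)→(B,c,-1)
state=B head=-2 tape=[_]cbbbccb__   (B,_)→(C,_,0)
state=C head=-2 tape=[_]cbbbccb__   (C,_)→(C,_,+1)
state=C head=-1 tape=_[c]bbbccb__   (C,c)→(A,a,0)
state=A head=-1 tape=_[a]bbbccb__   (A,a)→(B,_,0)
state=B head=-1 tape=_[_]bbbccb__   (B,_)→(C,_,0)
state=C head=-1 tape=_[_]bbbccb__   (C,_)→(C,_,+1)
state=C head=0 tape=__[b]bbccb__   (C,b)→(E,a,+1)
state=E head=1 tape=__a[b]bccb__   (E,b)→(B,_,+1)
state=B head=2 tape=__a_[b]ccb__   (B,b)→(D,a,0)
state=D head=2 tape=__a_[a]ccb__   (D,a)→(D,_,+1)
state=D head=3 tape=__a__[c]cb__   (D,c)→(E,b,0)
state=E head=3 tape=__a__[b]cb__   (E,b)→(B,_,+1)
state=B head=4 tape=__a___[c]b__   (B,c)→(A,a,0)
state=A head=4 tape=__a___[a]b__   (A,a)→(B,_,0)
state=B head=4 tape=__a___[_]b__   (B,_)→(C,_,0)
state=C head=4 tape=__a___[_]b__   (C,_)→(C,_,+1)
state=C head=5 tape=__a____[b]__   (C,b)→(E,a,+1)
state=E head=6 tape=__a____a[_]_   (E,_)→(C,a,0)
state=C head=6 tape=__a____a[a]_   (C,a)→(A,a,+1)
state=A head=7 tape=__a____aa[_]   (A,_)→(B,c,-1)
state=B head=6 tape=__a____a[a]c   (B,a)→(E,c,+1)
state=E head=7 tape=__a____ac[c]
At halt the head is at cell 7.

7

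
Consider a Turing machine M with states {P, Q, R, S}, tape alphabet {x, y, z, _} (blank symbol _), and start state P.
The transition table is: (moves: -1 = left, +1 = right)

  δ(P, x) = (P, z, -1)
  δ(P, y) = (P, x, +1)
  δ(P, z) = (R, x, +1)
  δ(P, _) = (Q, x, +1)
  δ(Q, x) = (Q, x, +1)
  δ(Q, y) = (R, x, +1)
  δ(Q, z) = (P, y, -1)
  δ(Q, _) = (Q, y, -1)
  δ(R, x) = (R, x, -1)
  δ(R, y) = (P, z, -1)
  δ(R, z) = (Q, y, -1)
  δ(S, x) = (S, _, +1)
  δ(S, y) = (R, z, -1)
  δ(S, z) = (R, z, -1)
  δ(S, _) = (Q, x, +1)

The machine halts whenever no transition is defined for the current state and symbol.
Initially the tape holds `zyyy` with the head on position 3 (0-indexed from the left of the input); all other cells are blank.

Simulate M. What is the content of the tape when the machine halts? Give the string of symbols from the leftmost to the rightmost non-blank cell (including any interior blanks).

P | zyy[y]___   read y → write x, move +1, go to P
P | zyyx[_]__   read _ → write x, move +1, go to Q
Q | zyyxx[_]_   read _ → write y, move -1, go to Q
Q | zyyx[x]y_   read x → write x, move +1, go to Q
Q | zyyxx[y]_   read y → write x, move +1, go to R
R | zyyxxx[_]
The non-blank tape span at halt is zyyxxx.

zyyxxx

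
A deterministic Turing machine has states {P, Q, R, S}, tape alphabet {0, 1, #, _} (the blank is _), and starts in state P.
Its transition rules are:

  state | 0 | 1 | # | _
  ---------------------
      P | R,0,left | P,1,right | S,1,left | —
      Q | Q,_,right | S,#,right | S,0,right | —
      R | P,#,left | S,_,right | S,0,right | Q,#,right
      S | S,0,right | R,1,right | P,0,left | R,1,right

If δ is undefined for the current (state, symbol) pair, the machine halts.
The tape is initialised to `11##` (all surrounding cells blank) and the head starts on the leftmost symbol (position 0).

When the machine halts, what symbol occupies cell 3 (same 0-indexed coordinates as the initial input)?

P | [1]1##   read 1 → write 1, move right, go to P
P | 1[1]##   read 1 → write 1, move right, go to P
P | 11[#]#   read # → write 1, move left, go to S
S | 1[1]1#   read 1 → write 1, move right, go to R
R | 11[1]#   read 1 → write _, move right, go to S
S | 11_[#]   read # → write 0, move left, go to P
P | 11[_]0
Cell 3 holds 0 when M halts.

0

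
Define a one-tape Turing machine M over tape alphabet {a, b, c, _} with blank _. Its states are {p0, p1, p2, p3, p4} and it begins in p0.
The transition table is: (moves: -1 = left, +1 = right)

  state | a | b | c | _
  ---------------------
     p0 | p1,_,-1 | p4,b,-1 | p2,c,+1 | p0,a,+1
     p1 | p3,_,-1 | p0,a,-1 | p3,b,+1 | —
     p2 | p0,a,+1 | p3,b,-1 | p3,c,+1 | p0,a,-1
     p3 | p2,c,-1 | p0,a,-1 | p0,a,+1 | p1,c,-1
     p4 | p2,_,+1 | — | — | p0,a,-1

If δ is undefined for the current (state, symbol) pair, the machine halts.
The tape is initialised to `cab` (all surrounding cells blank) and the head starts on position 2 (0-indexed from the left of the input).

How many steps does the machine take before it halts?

p0 | ___ca[b]   read b → write b, move -1, go to p4
p4 | ___c[a]b   read a → write _, move +1, go to p2
p2 | ___c_[b]   read b → write b, move -1, go to p3
p3 | ___c[_]b   read _ → write c, move -1, go to p1
p1 | ___[c]cb   read c → write b, move +1, go to p3
p3 | ___b[c]b   read c → write a, move +1, go to p0
p0 | ___ba[b]   read b → write b, move -1, go to p4
p4 | ___b[a]b   read a → write _, move +1, go to p2
p2 | ___b_[b]   read b → write b, move -1, go to p3
p3 | ___b[_]b   read _ → write c, move -1, go to p1
p1 | ___[b]cb   read b → write a, move -1, go to p0
p0 | __[_]acb   read _ → write a, move +1, go to p0
p0 | __a[a]cb   read a → write _, move -1, go to p1
p1 | __[a]_cb   read a → write _, move -1, go to p3
p3 | _[_]__cb   read _ → write c, move -1, go to p1
p1 | [_]c__cb
M halts after 15 transitions.

15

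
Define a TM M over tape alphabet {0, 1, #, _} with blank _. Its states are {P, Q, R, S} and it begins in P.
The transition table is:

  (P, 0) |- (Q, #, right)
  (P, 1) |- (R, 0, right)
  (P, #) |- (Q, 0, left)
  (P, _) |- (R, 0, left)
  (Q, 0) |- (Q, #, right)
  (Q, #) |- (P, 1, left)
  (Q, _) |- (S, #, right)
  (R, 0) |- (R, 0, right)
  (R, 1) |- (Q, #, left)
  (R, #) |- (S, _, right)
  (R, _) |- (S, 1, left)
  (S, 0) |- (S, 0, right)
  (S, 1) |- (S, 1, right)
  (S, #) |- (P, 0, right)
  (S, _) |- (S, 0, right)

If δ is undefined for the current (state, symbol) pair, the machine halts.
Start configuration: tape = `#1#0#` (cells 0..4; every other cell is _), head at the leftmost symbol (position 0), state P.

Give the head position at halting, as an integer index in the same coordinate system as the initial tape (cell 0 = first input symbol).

state=P head=0 tape=_[#]1#0#   (P,#)→(Q,0,left)
state=Q head=-1 tape=[_]01#0#   (Q,_)→(S,#,right)
state=S head=0 tape=#[0]1#0#   (S,0)→(S,0,right)
state=S head=1 tape=#0[1]#0#   (S,1)→(S,1,right)
state=S head=2 tape=#01[#]0#   (S,#)→(P,0,right)
state=P head=3 tape=#010[0]#   (P,0)→(Q,#,right)
state=Q head=4 tape=#010#[#]   (Q,#)→(P,1,left)
state=P head=3 tape=#010[#]1   (P,#)→(Q,0,left)
state=Q head=2 tape=#01[0]01   (Q,0)→(Q,#,right)
state=Q head=3 tape=#01#[0]1   (Q,0)→(Q,#,right)
state=Q head=4 tape=#01##[1]
At halt the head is at cell 4.

4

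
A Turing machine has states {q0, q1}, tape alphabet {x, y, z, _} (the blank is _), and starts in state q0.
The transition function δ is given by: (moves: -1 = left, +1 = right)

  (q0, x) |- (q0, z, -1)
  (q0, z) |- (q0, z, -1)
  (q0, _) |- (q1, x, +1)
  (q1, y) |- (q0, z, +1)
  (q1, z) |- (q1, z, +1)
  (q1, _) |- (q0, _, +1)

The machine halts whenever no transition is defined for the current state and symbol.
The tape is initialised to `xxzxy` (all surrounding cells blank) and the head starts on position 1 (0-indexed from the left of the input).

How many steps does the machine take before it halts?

6

state=q0 head=1 tape=_x[x]zxy   (q0,x)→(q0,z,-1)
state=q0 head=0 tape=_[x]zzxy   (q0,x)→(q0,z,-1)
state=q0 head=-1 tape=[_]zzzxy   (q0,_)→(q1,x,+1)
state=q1 head=0 tape=x[z]zzxy   (q1,z)→(q1,z,+1)
state=q1 head=1 tape=xz[z]zxy   (q1,z)→(q1,z,+1)
state=q1 head=2 tape=xzz[z]xy   (q1,z)→(q1,z,+1)
state=q1 head=3 tape=xzzz[x]y
M halts after 6 transitions.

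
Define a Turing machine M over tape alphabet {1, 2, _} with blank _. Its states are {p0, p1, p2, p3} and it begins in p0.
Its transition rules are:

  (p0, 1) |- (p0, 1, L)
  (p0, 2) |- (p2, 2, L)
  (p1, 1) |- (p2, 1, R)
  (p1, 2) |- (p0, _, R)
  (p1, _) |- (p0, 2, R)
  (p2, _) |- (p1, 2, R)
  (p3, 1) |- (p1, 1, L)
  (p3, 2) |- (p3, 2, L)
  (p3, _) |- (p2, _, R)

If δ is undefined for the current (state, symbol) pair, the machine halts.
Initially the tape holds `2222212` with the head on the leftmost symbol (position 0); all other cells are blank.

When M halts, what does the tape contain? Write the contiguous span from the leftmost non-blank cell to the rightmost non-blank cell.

p0 | _[2]222212   read 2 → write 2, move L, go to p2
p2 | [_]2222212   read _ → write 2, move R, go to p1
p1 | 2[2]222212   read 2 → write _, move R, go to p0
p0 | 2_[2]22212   read 2 → write 2, move L, go to p2
p2 | 2[_]222212   read _ → write 2, move R, go to p1
p1 | 22[2]22212   read 2 → write _, move R, go to p0
p0 | 22_[2]2212   read 2 → write 2, move L, go to p2
p2 | 22[_]22212   read _ → write 2, move R, go to p1
p1 | 222[2]2212   read 2 → write _, move R, go to p0
p0 | 222_[2]212   read 2 → write 2, move L, go to p2
p2 | 222[_]2212   read _ → write 2, move R, go to p1
p1 | 2222[2]212   read 2 → write _, move R, go to p0
p0 | 2222_[2]12   read 2 → write 2, move L, go to p2
p2 | 2222[_]212   read _ → write 2, move R, go to p1
p1 | 22222[2]12   read 2 → write _, move R, go to p0
p0 | 22222_[1]2   read 1 → write 1, move L, go to p0
p0 | 22222[_]12
The non-blank tape span at halt is 22222_12.

22222_12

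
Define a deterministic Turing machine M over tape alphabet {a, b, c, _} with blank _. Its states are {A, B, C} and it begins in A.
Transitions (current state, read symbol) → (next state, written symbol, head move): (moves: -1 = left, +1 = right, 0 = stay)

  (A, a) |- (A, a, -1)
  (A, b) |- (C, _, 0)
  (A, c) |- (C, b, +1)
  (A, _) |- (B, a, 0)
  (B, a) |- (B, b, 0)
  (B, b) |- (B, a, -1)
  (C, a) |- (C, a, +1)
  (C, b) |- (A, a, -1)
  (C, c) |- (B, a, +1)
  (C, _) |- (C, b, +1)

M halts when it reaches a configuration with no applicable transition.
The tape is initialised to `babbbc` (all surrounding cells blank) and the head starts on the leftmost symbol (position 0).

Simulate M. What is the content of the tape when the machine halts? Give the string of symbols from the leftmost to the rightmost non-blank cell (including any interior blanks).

baaaaa

A | [b]abbbc_   read b → write _, move 0, go to C
C | [_]abbbc_   read _ → write b, move +1, go to C
C | b[a]bbbc_   read a → write a, move +1, go to C
C | ba[b]bbc_   read b → write a, move -1, go to A
A | b[a]abbc_   read a → write a, move -1, go to A
A | [b]aabbc_   read b → write _, move 0, go to C
C | [_]aabbc_   read _ → write b, move +1, go to C
C | b[a]abbc_   read a → write a, move +1, go to C
C | ba[a]bbc_   read a → write a, move +1, go to C
C | baa[b]bc_   read b → write a, move -1, go to A
A | ba[a]abc_   read a → write a, move -1, go to A
A | b[a]aabc_   read a → write a, move -1, go to A
A | [b]aaabc_   read b → write _, move 0, go to C
C | [_]aaabc_   read _ → write b, move +1, go to C
C | b[a]aabc_   read a → write a, move +1, go to C
C | ba[a]abc_   read a → write a, move +1, go to C
C | baa[a]bc_   read a → write a, move +1, go to C
C | baaa[b]c_   read b → write a, move -1, go to A
A | baa[a]ac_   read a → write a, move -1, go to A
A | ba[a]aac_   read a → write a, move -1, go to A
A | b[a]aaac_   read a → write a, move -1, go to A
A | [b]aaaac_   read b → write _, move 0, go to C
C | [_]aaaac_   read _ → write b, move +1, go to C
C | b[a]aaac_   read a → write a, move +1, go to C
C | ba[a]aac_   read a → write a, move +1, go to C
C | baa[a]ac_   read a → write a, move +1, go to C
C | baaa[a]c_   read a → write a, move +1, go to C
C | baaaa[c]_   read c → write a, move +1, go to B
B | baaaaa[_]
The non-blank tape span at halt is baaaaa.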